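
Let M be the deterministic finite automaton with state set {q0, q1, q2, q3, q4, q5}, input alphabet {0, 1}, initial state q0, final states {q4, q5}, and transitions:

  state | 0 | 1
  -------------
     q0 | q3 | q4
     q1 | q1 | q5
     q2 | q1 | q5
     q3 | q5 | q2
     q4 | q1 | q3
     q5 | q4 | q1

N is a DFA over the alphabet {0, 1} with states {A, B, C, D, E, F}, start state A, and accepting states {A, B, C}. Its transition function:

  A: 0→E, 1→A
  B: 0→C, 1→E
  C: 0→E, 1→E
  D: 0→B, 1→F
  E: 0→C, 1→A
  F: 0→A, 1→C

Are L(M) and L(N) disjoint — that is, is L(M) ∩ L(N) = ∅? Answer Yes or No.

No

The string 1 is accepted by both M and N.
Hence L(M) ∩ L(N) ≠ ∅.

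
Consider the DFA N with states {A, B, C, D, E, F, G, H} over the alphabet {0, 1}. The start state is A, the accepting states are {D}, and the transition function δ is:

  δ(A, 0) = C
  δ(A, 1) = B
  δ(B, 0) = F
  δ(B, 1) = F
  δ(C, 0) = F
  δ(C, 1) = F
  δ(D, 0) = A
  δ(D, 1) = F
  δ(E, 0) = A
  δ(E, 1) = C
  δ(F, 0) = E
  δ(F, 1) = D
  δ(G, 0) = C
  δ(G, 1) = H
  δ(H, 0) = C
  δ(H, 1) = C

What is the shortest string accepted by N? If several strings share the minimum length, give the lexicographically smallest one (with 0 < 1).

A breadth-first search from A reaches an accepting state first via the path A → C → F → D on input 001.
No string of length < 3 is accepted (BFS exhausts all shorter strings without reaching an accepting state), and 001 is the lexicographically least accepting string of length 3.

001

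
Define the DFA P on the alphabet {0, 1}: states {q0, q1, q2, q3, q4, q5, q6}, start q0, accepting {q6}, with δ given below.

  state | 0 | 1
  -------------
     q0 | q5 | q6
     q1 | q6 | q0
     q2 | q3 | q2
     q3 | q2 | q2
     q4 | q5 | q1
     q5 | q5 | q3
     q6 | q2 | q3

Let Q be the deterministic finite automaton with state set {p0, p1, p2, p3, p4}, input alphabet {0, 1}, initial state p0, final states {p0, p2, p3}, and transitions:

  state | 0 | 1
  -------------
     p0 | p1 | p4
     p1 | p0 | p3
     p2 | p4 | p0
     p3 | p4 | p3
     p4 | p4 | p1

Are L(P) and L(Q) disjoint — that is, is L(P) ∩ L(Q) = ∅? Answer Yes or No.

Yes

Exploring the product automaton P × Q from the start pair (q0, p0), following both machines on each input symbol, reaches 12 state pairs: (q0, p0), (q5, p1), (q6, p4), (q5, p0), (q3, p3), (q2, p4), (q3, p1), (q3, p4), (q2, p3), (q2, p1), (q2, p0), (q3, p0).
P accepts in {q6} and Q accepts in {p0, p2, p3}; no reachable pair has both components accepting, so no string drives both machines to acceptance simultaneously and L(P) ∩ L(Q) = ∅.
So no string is accepted by both, and the intersection is empty.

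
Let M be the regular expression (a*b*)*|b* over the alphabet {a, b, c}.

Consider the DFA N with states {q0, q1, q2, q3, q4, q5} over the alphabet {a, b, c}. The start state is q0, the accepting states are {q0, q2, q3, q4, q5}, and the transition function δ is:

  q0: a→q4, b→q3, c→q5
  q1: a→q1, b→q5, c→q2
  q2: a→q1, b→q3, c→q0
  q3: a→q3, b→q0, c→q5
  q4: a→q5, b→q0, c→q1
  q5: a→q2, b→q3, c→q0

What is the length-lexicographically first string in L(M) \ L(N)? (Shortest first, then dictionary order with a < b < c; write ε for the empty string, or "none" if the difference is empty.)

The string aaaa is accepted by M but not by N.
No shorter string lies in the difference, and aaaa is the lexicographically first length-4 string in L(M) \ L(N).

aaaa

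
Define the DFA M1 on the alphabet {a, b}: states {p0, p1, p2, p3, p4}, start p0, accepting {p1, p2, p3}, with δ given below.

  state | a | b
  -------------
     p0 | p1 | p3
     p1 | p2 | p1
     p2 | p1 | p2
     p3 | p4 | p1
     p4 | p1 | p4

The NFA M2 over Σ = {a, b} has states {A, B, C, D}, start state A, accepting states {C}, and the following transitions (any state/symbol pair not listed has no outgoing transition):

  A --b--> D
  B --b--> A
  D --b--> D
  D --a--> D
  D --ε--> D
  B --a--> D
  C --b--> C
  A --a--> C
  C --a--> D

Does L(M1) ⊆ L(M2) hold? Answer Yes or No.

No

The string b is in L(M1) but not in L(M2).
So L(M1) ⊄ L(M2).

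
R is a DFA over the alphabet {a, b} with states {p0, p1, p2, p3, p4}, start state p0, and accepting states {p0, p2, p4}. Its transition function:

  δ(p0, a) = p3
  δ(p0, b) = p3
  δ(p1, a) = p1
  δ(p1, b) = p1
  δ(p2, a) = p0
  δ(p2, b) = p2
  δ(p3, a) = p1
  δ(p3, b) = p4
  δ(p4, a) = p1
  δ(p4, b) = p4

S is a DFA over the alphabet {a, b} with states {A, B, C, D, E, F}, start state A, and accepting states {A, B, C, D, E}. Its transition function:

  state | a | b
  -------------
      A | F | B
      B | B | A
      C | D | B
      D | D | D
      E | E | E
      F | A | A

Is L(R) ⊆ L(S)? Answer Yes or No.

Yes

Exploring the product automaton R × S from the start pair (p0, A), following both machines on each input symbol, reaches 8 state pairs: (p0, A), (p3, F), (p3, B), (p1, A), (p4, A), (p1, B), (p1, F), (p4, B).
R accepts in {p0, p2, p4} and S accepts in {A, B, C, D, E}. The reachable pairs whose R-component is accepting are (p0, A), (p4, A), (p4, B); in each of them the S-component is accepting too, so the product for L(R) \ L(S) (R-component accepting, S-component rejecting) has no reachable accepting pair and the difference is empty.
Hence every string in L(R) is also in L(S).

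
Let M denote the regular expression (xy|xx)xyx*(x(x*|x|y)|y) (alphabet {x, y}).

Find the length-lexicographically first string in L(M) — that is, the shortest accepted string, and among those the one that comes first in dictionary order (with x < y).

By inspection of the expression, no string of length less than 5 matches, and xxxyx is the lexicographically first match of length 5.

xxxyx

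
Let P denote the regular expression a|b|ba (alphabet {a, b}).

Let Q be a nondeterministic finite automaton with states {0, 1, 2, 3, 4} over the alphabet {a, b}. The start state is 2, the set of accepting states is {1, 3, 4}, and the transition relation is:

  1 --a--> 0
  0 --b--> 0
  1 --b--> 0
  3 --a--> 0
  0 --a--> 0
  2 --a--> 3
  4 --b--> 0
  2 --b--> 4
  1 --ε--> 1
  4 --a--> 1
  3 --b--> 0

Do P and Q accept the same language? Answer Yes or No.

Yes

Converting the expression P to a DFA (subset construction, then merging equivalent states) gives the minimal DFA with states {p0, p1, p2, p3}, start state p0, accepting states {p1, p2} and transitions p0: a→p1, b→p2; p1: a→p3, b→p3; p2: a→p1, b→p3; p3: a→p3, b→p3.
Exploring the product automaton P × Q from the start pair (p0, 2), following both machines on each input symbol, reaches 5 state pairs: (p0, 2), (p1, 3), (p2, 4), (p3, 0), (p1, 1).
P accepts in {p1, p2} and Q accepts in {1, 3, 4}. In every reachable pair the two components are either both accepting — (p1, 3), (p2, 4), (p1, 1) — or both non-accepting, so no string is accepted by exactly one of the machines: L(P) \ L(Q) and L(Q) \ L(P) are both empty.
Hence every string is accepted by P iff it is accepted by Q, and the two languages coincide.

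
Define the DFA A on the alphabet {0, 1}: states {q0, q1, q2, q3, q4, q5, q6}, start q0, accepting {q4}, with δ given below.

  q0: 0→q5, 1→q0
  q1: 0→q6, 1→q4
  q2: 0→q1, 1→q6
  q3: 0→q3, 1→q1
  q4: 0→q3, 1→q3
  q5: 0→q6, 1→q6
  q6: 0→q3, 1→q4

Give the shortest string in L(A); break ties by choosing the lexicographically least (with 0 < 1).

A breadth-first search from q0 reaches an accepting state first via the path q0 → q5 → q6 → q4 on input 001.
No string of length < 3 is accepted (BFS exhausts all shorter strings without reaching an accepting state), and 001 is the lexicographically least accepting string of length 3.

001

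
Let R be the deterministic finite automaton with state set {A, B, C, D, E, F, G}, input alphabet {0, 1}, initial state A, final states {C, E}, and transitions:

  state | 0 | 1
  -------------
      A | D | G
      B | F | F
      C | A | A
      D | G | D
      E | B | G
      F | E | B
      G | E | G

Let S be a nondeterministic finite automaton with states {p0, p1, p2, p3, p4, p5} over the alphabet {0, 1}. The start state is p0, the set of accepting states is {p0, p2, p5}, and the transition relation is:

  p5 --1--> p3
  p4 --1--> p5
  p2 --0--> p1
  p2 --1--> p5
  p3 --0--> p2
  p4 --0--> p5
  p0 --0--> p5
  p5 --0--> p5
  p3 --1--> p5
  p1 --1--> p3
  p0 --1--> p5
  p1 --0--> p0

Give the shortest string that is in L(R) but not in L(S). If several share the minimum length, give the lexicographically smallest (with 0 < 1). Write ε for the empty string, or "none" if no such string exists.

The string 0100 is accepted by R but not by S.
No shorter string lies in the difference, and 0100 is the lexicographically first length-4 string in L(R) \ L(S).

0100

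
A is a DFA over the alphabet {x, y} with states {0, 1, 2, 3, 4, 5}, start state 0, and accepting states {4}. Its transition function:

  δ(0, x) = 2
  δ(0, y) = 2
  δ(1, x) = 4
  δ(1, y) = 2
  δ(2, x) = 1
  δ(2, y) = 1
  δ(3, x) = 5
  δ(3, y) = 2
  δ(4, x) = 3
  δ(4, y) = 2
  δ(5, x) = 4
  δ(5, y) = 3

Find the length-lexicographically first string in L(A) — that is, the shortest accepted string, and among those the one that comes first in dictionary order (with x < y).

xxx

A breadth-first search from 0 reaches an accepting state first via the path 0 → 2 → 1 → 4 on input xxx.
No string of length < 3 is accepted (BFS exhausts all shorter strings without reaching an accepting state), and xxx is the lexicographically least accepting string of length 3.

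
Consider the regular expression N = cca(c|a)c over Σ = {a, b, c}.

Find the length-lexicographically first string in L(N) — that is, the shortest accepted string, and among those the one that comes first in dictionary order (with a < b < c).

By inspection of the expression, no string of length less than 5 matches, and ccaac is the lexicographically first match of length 5.

ccaac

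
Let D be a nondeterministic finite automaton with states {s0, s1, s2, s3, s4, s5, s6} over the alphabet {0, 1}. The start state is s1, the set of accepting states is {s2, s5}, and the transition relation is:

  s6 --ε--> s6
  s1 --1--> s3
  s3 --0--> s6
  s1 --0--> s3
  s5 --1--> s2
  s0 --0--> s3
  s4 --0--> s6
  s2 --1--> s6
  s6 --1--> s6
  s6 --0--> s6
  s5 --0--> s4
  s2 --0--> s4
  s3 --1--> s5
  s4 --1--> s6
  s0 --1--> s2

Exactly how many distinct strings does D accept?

The useful subgraph on states {s1, s2, s3, s5} is acyclic, so L(D) is finite; the longest accepting path visits 4 useful states, giving maximum string length 3.
Counting accepting paths from s1 by length: 2 of length 2, 2 of length 3. Total 4.

4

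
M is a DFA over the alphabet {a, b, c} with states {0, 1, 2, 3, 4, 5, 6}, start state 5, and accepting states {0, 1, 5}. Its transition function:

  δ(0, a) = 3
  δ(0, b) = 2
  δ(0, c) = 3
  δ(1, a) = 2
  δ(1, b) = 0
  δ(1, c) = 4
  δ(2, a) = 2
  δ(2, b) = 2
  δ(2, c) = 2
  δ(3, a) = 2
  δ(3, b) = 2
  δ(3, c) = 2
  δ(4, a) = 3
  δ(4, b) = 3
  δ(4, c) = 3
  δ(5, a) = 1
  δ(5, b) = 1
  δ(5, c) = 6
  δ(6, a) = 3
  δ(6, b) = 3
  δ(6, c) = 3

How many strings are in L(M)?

The useful subgraph on states {0, 1, 5} is acyclic, so L(M) is finite; the longest accepting path visits 3 useful states, giving maximum string length 2.
Counting accepting paths from 5 by length: 1 of length 0, 2 of length 1, 2 of length 2. Total 5.

5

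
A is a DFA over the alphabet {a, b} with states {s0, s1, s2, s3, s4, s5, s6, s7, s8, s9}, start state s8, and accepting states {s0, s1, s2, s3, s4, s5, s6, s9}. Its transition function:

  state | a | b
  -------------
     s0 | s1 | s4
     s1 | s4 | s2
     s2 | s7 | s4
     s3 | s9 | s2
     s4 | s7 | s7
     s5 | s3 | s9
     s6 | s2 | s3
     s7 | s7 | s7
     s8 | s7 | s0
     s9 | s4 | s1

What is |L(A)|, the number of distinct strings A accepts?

The useful subgraph on states {s0, s1, s2, s4, s8} is acyclic, so L(A) is finite; the longest accepting path visits 5 useful states, giving maximum string length 4.
Counting accepting paths from s8 by length: 1 of length 1, 2 of length 2, 2 of length 3, 1 of length 4. Total 6.

6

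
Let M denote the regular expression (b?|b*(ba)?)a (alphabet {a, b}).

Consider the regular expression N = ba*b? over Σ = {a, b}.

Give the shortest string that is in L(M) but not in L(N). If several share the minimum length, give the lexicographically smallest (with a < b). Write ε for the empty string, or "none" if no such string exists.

a

The string a is accepted by M but not by N.
No shorter string lies in the difference, and a is the lexicographically first length-1 string in L(M) \ L(N).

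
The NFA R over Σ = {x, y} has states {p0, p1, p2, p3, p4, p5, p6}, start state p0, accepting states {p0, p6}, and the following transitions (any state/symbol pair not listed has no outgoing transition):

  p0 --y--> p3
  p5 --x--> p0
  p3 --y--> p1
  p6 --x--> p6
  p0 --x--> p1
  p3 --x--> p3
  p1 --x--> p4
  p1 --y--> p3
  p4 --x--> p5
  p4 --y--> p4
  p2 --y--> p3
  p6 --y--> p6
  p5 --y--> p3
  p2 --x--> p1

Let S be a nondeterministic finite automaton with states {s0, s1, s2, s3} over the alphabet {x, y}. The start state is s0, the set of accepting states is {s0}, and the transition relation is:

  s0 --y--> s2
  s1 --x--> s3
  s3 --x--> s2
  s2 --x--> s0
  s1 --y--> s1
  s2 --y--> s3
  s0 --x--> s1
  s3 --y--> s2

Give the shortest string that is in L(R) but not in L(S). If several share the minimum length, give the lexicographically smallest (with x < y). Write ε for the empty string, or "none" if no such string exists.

xxyxx

The string xxyxx is accepted by R but not by S.
No shorter string lies in the difference, and xxyxx is the lexicographically first length-5 string in L(R) \ L(S).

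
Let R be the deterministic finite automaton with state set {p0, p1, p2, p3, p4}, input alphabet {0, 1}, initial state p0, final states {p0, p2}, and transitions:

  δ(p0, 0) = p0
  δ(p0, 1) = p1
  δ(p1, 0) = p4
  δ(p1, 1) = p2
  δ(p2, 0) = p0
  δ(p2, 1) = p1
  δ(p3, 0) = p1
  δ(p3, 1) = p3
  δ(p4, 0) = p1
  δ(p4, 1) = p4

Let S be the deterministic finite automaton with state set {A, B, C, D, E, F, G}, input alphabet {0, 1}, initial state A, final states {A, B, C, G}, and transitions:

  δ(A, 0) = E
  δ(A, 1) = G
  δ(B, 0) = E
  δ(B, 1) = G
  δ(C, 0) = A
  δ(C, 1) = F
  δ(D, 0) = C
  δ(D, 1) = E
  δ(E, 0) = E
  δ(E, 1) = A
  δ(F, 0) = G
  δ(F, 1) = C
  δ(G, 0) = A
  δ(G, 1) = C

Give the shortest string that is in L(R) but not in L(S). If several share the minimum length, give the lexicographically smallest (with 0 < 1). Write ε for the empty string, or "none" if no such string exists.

0

The string 0 is accepted by R but not by S.
No shorter string lies in the difference, and 0 is the lexicographically first length-1 string in L(R) \ L(S).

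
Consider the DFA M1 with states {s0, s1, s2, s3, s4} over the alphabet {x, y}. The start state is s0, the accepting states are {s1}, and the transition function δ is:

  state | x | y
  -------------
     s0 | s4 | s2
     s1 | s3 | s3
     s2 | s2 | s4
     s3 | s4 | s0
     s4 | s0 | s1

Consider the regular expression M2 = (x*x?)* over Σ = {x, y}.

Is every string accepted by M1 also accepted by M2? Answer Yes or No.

No

The string xy is in L(M1) but not in L(M2).
So L(M1) ⊄ L(M2).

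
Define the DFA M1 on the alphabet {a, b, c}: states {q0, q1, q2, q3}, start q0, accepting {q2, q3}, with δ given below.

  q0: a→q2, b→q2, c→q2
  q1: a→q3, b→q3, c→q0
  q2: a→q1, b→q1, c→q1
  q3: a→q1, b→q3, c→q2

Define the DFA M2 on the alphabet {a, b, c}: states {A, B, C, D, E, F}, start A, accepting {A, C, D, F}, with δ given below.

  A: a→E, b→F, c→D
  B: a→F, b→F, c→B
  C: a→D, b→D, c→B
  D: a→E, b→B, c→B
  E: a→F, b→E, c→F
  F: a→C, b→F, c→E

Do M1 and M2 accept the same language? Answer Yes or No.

No

The string a is accepted by M1 but rejected by M2.
So L(M1) ≠ L(M2).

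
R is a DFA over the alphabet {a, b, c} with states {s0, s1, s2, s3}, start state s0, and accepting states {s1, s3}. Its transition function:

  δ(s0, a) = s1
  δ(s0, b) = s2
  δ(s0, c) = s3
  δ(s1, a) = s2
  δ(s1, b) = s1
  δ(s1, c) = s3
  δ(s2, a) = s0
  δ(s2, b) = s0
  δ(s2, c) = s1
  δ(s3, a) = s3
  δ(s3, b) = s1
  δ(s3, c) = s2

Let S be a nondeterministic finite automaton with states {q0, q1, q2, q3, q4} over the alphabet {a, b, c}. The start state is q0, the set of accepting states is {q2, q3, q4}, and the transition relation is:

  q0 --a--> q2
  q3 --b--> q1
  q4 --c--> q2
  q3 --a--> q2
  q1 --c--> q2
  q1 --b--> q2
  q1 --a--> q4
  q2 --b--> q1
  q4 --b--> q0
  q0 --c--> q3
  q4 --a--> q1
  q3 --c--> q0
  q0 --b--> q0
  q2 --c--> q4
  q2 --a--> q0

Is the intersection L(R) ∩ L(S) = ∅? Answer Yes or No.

The string a is accepted by both R and S.
Hence L(R) ∩ L(S) ≠ ∅.

No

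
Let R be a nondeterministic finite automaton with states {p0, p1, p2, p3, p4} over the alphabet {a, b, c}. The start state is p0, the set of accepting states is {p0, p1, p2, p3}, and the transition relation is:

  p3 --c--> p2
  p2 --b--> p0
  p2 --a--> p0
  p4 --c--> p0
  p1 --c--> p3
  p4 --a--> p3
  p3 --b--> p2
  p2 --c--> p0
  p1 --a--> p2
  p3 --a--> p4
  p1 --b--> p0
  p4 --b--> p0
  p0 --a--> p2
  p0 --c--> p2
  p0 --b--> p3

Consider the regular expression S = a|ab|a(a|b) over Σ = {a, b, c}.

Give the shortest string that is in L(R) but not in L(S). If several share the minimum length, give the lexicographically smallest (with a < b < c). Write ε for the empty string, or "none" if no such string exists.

ε

The empty string ε is accepted by R but not by S.
Since ε is the unique shortest string, it is the required witness.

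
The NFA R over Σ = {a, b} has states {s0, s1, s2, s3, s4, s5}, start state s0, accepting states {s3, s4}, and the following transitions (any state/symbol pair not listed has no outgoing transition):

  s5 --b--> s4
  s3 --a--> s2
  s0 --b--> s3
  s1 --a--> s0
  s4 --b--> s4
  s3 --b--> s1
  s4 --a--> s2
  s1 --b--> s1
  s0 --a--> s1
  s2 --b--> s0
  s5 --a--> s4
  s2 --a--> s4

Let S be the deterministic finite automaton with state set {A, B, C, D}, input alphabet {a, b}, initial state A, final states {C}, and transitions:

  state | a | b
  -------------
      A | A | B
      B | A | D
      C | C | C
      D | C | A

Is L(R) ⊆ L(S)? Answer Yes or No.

The string b is in L(R) but not in L(S).
So L(R) ⊄ L(S).

No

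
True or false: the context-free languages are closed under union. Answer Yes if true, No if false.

Yes

Take grammars for L₁ and L₂ with disjoint nonterminals and start symbols S₁, S₂; the grammar with a new start symbol and productions S → S₁ | S₂ generates L₁ ∪ L₂.
So the context-free languages are closed under union.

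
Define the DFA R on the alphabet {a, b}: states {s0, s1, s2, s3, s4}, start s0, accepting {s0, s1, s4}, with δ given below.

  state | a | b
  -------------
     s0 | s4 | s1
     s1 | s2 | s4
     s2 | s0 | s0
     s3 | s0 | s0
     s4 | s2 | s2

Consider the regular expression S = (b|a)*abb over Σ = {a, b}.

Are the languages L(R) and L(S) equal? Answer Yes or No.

The empty string ε is accepted by R but rejected by S.
So L(R) ≠ L(S).

No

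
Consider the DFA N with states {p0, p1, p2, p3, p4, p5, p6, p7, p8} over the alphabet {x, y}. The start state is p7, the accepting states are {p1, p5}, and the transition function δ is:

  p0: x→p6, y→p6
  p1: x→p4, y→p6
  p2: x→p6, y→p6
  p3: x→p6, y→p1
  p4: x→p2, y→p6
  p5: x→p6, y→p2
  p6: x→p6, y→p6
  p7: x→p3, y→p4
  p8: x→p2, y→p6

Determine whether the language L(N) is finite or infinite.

finite

The useful states (reachable from p7 and able to reach an accepting state) are {p1, p3, p7}.
Restricted to these states the transition graph has no cycle, so every accepting path has bounded length and L is finite.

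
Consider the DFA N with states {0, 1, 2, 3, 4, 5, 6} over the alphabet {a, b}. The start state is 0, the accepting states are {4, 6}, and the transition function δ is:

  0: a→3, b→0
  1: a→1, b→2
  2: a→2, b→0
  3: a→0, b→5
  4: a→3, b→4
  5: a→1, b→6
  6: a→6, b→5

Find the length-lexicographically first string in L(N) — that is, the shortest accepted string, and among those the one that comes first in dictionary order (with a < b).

A breadth-first search from 0 reaches an accepting state first via the path 0 → 3 → 5 → 6 on input abb.
No string of length < 3 is accepted (BFS exhausts all shorter strings without reaching an accepting state), and abb is the lexicographically least accepting string of length 3.

abb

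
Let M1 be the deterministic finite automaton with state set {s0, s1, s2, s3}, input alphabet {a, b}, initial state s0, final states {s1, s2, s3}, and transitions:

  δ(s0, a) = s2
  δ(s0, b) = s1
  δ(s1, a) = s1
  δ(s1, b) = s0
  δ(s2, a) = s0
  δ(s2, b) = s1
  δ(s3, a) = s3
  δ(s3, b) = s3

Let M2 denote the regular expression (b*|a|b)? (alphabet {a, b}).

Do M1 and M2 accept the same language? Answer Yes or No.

No

The string ab is accepted by M1 but rejected by M2.
So L(M1) ≠ L(M2).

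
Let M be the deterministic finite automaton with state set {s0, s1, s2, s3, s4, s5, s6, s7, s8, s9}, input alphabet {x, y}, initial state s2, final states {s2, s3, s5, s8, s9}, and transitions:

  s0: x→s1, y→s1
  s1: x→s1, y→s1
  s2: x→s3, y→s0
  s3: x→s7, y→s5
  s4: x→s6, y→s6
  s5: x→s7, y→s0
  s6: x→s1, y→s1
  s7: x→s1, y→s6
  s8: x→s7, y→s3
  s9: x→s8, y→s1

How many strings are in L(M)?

The useful subgraph on states {s2, s3, s5} is acyclic, so L(M) is finite; the longest accepting path visits 3 useful states, giving maximum string length 2.
Counting accepting paths from s2 by length: 1 of length 0, 1 of length 1, 1 of length 2. Total 3.

3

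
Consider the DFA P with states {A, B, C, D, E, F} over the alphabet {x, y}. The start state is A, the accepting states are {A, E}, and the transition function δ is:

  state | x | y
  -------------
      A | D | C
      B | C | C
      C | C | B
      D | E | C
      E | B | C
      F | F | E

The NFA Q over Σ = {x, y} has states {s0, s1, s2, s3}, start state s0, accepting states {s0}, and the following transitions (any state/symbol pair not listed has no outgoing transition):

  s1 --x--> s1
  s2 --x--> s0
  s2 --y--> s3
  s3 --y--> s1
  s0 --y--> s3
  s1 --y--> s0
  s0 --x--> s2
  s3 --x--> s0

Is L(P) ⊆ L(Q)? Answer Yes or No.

Yes

Exploring the product automaton P × Q from the start pair (A, s0), following both machines on each input symbol, reaches 11 state pairs: (A, s0), (D, s2), (C, s3), (E, s0), (C, s0), (B, s1), (B, s2), (C, s2), (B, s3), (C, s1), (B, s0).
P accepts in {A, E} and Q accepts in {s0}. The reachable pairs whose P-component is accepting are (A, s0), (E, s0); in each of them the Q-component is accepting too, so the product for L(P) \ L(Q) (P-component accepting, Q-component rejecting) has no reachable accepting pair and the difference is empty.
Hence every string in L(P) is also in L(Q).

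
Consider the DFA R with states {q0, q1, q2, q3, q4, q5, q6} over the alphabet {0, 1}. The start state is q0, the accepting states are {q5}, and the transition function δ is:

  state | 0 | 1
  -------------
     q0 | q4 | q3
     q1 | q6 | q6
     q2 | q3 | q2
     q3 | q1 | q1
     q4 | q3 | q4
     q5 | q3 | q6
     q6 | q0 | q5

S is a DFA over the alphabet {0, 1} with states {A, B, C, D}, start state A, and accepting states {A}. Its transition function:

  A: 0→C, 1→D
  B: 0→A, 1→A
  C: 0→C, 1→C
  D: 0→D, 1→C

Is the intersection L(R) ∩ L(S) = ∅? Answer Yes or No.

Exploring the product automaton R × S from the start pair (q0, A), following both machines on each input symbol, reaches 12 state pairs: (q0, A), (q4, C), (q3, D), (q3, C), (q1, D), (q1, C), (q6, D), (q6, C), (q0, D), (q5, C), (q0, C), (q4, D).
R accepts in {q5} and S accepts in {A}; no reachable pair has both components accepting, so no string drives both machines to acceptance simultaneously and L(R) ∩ L(S) = ∅.
So no string is accepted by both, and the intersection is empty.

Yes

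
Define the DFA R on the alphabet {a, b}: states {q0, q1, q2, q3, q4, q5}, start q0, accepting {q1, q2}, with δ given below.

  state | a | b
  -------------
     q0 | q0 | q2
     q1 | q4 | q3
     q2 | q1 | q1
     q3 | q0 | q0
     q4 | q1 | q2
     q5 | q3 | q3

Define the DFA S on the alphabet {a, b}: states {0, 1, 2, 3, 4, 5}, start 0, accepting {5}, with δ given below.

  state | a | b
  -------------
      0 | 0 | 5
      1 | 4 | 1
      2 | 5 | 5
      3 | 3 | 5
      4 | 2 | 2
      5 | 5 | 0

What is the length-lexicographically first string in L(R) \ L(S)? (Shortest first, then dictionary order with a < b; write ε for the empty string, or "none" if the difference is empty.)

The string bb is accepted by R but not by S.
No shorter string lies in the difference, and bb is the lexicographically first length-2 string in L(R) \ L(S).

bb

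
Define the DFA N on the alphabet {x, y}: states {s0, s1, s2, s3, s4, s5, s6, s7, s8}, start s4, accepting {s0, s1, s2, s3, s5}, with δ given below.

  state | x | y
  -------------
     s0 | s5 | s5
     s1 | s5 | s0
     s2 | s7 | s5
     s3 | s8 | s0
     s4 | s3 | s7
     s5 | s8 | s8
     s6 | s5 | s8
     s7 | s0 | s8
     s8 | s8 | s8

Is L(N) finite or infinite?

finite

The useful states (reachable from s4 and able to reach an accepting state) are {s0, s3, s4, s5, s7}.
Restricted to these states the transition graph has no cycle, so every accepting path has bounded length and L is finite.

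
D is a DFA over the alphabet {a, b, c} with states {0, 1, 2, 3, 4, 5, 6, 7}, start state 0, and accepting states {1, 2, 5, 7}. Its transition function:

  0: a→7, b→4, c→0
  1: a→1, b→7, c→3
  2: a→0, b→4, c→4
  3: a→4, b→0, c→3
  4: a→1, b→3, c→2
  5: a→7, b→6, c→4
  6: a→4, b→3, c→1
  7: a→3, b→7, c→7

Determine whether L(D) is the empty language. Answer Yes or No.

The string a is accepted: the run 0 → 7 ends in the accepting state 7.
Since at least one string is accepted, L(D) is not empty.

No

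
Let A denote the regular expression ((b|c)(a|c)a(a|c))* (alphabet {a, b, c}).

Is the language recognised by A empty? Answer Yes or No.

The empty string ε matches the expression, so it belongs to L(A).
Since L(A) contains at least one string, it is not empty.

No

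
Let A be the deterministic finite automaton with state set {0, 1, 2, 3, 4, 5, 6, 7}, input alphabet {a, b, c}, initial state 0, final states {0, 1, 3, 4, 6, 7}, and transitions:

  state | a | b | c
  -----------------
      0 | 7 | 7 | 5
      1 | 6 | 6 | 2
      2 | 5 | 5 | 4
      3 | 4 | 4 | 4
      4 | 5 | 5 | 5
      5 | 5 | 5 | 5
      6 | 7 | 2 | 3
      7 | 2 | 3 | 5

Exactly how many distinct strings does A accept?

The useful subgraph on states {0, 2, 3, 4, 7} is acyclic, so L(A) is finite; the longest accepting path visits 4 useful states, giving maximum string length 3.
Counting accepting paths from 0 by length: 1 of length 0, 2 of length 1, 2 of length 2, 8 of length 3. Total 13.

13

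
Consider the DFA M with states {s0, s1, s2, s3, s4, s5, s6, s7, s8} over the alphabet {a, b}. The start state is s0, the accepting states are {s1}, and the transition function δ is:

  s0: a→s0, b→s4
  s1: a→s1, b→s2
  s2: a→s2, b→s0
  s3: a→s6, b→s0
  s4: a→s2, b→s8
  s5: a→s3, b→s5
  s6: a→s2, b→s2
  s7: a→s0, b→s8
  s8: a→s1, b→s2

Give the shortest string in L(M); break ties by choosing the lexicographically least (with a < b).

bba

A breadth-first search from s0 reaches an accepting state first via the path s0 → s4 → s8 → s1 on input bba.
No string of length < 3 is accepted (BFS exhausts all shorter strings without reaching an accepting state), and bba is the lexicographically least accepting string of length 3.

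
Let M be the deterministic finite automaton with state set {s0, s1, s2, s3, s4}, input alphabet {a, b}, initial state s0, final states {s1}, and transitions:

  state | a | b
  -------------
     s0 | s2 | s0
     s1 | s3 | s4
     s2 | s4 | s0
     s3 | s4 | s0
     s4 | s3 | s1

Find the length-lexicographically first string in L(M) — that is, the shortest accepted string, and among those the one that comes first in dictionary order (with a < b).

A breadth-first search from s0 reaches an accepting state first via the path s0 → s2 → s4 → s1 on input aab.
No string of length < 3 is accepted (BFS exhausts all shorter strings without reaching an accepting state), and aab is the lexicographically least accepting string of length 3.

aab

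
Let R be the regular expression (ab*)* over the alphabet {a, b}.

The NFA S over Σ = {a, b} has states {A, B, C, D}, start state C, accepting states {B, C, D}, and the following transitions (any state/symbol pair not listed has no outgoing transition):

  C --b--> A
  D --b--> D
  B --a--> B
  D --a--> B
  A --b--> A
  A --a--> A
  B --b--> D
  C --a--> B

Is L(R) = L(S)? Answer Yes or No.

Converting the expression R to a DFA (subset construction, then merging equivalent states) gives the minimal DFA with states {r0, r1, r2}, start state r0, accepting states {r0, r1} and transitions r0: a→r1, b→r2; r1: a→r1, b→r1; r2: a→r2, b→r2.
Exploring the product automaton R × S from the start pair (r0, C), following both machines on each input symbol, reaches 4 state pairs: (r0, C), (r1, B), (r2, A), (r1, D).
R accepts in {r0, r1} and S accepts in {B, C, D}. In every reachable pair the two components are either both accepting — (r0, C), (r1, B), (r1, D) — or both non-accepting, so no string is accepted by exactly one of the machines: L(R) \ L(S) and L(S) \ L(R) are both empty.
Hence every string is accepted by R iff it is accepted by S, and the two languages coincide.

Yes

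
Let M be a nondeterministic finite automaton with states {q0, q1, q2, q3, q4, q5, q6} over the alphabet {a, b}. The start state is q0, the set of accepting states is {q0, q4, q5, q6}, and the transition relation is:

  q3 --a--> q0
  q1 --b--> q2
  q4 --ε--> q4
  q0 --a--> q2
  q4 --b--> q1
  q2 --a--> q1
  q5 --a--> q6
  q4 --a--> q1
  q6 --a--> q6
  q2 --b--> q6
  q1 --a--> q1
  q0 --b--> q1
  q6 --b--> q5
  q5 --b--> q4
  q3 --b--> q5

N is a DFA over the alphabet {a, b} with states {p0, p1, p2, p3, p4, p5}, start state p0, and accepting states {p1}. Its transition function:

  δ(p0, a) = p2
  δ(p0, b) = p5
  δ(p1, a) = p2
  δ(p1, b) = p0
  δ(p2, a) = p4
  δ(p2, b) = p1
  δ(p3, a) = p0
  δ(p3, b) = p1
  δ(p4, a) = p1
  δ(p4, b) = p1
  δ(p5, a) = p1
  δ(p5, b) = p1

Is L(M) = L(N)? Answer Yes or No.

No

The empty string ε is accepted by M but rejected by N.
So L(M) ≠ L(N).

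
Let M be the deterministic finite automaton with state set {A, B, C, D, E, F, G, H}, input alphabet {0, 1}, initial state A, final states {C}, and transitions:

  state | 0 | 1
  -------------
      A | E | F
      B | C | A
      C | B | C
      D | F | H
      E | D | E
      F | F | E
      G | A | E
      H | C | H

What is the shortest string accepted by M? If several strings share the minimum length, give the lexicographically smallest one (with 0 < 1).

A breadth-first search from A reaches an accepting state first via the path A → E → D → H → C on input 0010.
No string of length < 4 is accepted (BFS exhausts all shorter strings without reaching an accepting state), and 0010 is the lexicographically least accepting string of length 4.

0010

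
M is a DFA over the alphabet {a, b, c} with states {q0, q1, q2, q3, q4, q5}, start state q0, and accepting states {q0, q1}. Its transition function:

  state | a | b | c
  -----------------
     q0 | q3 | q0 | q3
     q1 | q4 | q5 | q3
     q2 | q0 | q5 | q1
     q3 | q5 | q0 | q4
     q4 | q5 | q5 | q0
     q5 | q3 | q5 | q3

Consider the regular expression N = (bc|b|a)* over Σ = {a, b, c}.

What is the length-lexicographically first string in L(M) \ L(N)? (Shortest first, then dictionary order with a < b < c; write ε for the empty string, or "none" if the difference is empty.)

cb

The string cb is accepted by M but not by N.
No shorter string lies in the difference, and cb is the lexicographically first length-2 string in L(M) \ L(N).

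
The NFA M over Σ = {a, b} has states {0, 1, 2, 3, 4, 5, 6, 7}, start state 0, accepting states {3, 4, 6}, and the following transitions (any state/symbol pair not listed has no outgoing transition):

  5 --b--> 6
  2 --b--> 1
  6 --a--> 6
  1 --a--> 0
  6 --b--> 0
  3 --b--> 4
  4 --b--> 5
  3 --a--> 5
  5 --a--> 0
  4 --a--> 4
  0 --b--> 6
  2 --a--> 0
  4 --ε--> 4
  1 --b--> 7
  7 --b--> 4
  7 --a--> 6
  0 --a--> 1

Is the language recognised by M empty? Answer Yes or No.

No

The string b is accepted: the run 0 → 6 ends in the accepting state 6.
Since at least one string is accepted, L(M) is not empty.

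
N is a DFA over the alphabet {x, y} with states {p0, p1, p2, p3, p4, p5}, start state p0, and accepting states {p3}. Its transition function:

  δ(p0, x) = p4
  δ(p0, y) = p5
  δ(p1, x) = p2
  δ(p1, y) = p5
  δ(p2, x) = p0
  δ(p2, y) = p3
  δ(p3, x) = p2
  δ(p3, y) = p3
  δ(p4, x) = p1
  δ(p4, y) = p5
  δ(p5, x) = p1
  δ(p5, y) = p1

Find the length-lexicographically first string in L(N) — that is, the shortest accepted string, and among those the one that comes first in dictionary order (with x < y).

A breadth-first search from p0 reaches an accepting state first via the path p0 → p4 → p1 → p2 → p3 on input xxxy.
No string of length < 4 is accepted (BFS exhausts all shorter strings without reaching an accepting state), and xxxy is the lexicographically least accepting string of length 4.

xxxy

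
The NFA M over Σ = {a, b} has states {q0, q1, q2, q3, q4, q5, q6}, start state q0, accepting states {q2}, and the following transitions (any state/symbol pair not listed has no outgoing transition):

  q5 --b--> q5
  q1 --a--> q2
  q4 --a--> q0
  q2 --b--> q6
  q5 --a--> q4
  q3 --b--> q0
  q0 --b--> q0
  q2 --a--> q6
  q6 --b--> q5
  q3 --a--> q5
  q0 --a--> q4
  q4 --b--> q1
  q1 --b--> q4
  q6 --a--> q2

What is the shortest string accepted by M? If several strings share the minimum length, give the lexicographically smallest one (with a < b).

aba

A breadth-first search from q0 reaches an accepting state first via the path q0 → q4 → q1 → q2 on input aba.
No string of length < 3 is accepted (BFS exhausts all shorter strings without reaching an accepting state), and aba is the lexicographically least accepting string of length 3.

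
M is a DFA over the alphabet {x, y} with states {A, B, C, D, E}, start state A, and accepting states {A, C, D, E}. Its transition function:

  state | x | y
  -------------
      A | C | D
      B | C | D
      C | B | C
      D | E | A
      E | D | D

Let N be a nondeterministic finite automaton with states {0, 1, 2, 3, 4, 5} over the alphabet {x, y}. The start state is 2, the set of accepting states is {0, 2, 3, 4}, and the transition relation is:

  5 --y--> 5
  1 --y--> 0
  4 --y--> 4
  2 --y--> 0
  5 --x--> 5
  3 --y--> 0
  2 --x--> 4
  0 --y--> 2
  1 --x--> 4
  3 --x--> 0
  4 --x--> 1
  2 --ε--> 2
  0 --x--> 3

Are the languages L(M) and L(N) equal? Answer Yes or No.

Yes

Exploring the product automaton M × N from the start pair (A, 2), following both machines on each input symbol, reaches 5 state pairs: (A, 2), (C, 4), (D, 0), (B, 1), (E, 3).
M accepts in {A, C, D, E} and N accepts in {0, 2, 3, 4}. In every reachable pair the two components are either both accepting — (A, 2), (C, 4), (D, 0), (E, 3) — or both non-accepting, so no string is accepted by exactly one of the machines: L(M) \ L(N) and L(N) \ L(M) are both empty.
Hence every string is accepted by M iff it is accepted by N, and the two languages coincide.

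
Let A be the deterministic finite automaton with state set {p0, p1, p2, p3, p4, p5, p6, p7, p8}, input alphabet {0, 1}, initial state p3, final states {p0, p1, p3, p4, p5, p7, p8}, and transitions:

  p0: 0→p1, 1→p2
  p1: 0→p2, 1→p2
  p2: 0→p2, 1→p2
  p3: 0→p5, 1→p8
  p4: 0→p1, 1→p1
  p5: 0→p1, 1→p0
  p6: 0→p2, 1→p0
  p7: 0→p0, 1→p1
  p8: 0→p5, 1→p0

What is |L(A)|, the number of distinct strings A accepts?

The useful subgraph on states {p0, p1, p3, p5, p8} is acyclic, so L(A) is finite; the longest accepting path visits 5 useful states, giving maximum string length 4.
Counting accepting paths from p3 by length: 1 of length 0, 2 of length 1, 4 of length 2, 4 of length 3, 1 of length 4. Total 12.

12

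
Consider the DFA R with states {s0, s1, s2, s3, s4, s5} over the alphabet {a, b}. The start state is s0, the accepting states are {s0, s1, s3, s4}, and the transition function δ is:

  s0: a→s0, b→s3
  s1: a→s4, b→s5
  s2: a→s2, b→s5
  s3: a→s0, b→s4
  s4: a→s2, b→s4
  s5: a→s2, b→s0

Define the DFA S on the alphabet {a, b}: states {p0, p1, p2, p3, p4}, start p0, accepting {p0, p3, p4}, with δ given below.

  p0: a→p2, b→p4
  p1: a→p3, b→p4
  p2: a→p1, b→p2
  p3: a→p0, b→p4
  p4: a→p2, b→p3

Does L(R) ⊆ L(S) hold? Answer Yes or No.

No

The string a is in L(R) but not in L(S).
So L(R) ⊄ L(S).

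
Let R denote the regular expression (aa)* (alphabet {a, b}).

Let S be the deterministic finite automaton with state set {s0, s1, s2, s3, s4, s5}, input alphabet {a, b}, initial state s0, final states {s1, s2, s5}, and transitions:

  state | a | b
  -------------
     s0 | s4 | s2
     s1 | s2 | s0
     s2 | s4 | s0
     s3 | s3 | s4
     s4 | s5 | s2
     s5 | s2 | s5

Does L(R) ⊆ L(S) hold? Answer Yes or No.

The empty string ε is in L(R) but not in L(S).
So L(R) ⊄ L(S).

No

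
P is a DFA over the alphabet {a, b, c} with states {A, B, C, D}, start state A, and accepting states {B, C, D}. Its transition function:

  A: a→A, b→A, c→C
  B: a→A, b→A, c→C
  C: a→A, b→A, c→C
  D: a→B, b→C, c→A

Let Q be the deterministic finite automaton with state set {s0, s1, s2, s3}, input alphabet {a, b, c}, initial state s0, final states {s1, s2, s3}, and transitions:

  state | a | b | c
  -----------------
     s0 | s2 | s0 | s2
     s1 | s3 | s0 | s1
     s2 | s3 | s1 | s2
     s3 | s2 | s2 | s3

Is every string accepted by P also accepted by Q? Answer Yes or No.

Yes

Exploring the product automaton P × Q from the start pair (A, s0), following both machines on each input symbol, reaches 7 state pairs: (A, s0), (A, s2), (C, s2), (A, s3), (A, s1), (C, s3), (C, s1).
P accepts in {B, C, D} and Q accepts in {s1, s2, s3}. The reachable pairs whose P-component is accepting are (C, s2), (C, s3), (C, s1); in each of them the Q-component is accepting too, so the product for L(P) \ L(Q) (P-component accepting, Q-component rejecting) has no reachable accepting pair and the difference is empty.
Hence every string in L(P) is also in L(Q).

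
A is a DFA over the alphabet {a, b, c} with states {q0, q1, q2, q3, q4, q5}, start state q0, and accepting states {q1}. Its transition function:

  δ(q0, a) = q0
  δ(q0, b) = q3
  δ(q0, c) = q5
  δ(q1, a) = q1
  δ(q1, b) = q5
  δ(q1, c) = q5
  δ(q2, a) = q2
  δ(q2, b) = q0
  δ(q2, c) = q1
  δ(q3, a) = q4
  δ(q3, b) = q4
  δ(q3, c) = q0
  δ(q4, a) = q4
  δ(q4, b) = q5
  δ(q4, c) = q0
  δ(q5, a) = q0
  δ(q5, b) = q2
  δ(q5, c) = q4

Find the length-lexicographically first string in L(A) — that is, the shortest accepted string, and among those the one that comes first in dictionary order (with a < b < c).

A breadth-first search from q0 reaches an accepting state first via the path q0 → q5 → q2 → q1 on input cbc.
No string of length < 3 is accepted (BFS exhausts all shorter strings without reaching an accepting state), and cbc is the lexicographically least accepting string of length 3.

cbc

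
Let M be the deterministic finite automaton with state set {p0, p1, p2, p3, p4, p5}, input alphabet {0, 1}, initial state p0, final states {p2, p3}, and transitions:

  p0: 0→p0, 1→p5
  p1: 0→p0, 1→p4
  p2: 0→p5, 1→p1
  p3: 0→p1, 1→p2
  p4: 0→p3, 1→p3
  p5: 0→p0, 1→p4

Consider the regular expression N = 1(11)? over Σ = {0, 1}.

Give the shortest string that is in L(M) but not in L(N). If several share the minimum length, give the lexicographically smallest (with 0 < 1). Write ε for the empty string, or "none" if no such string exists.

110

The string 110 is accepted by M but not by N.
No shorter string lies in the difference, and 110 is the lexicographically first length-3 string in L(M) \ L(N).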